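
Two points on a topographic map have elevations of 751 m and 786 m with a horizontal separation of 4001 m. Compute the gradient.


gradient = (786 - 751) / 4001 = 35 / 4001 = 0.0087

0.0087


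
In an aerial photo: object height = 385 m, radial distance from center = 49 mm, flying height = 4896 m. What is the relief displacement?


d = h * r / H = 385 * 49 / 4896 = 3.85 mm

3.85 mm


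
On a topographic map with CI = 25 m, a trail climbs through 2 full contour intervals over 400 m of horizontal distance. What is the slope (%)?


elevation change = 2 * 25 = 50 m
slope = 50 / 400 * 100 = 12.5%

12.5%


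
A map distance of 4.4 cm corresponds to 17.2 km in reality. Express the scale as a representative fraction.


ground = 17.2 km = 1720000 cm; RF denominator = ground / map = 1720000 / 4.4 ≈ 390909; RF = 1:390909

1:390909


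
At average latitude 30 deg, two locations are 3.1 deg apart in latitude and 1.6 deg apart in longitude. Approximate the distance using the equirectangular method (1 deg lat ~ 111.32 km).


dlat_km = 3.1 * 111.32 = 345.092
dlon_km = 1.6 * 111.32 * cos(30) ≈ 154.25
dist = sqrt(345.092^2 + 154.25^2) ≈ 378.0 km

378.0 km


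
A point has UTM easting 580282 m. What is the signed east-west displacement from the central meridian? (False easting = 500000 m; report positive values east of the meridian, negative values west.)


displacement = 580282 - 500000 = 80282 m

80282 m


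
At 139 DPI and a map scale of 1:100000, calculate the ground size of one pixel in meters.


pixel_cm = 2.54 / 139 ≈ 0.018273 cm
ground = pixel_cm * 100000 / 100 = 2.54 * 100000 / (139 * 100) = 254000 / 13900 ≈ 18.27 m

18.27 m


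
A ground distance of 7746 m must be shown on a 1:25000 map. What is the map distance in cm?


map_cm = 7746 * 100 / 25000 = 30.984 cm ≈ 30.98 cm

30.98 cm


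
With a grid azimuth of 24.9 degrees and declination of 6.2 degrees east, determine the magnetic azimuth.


magnetic azimuth = grid azimuth - declination (east +ve)
mag_az = 24.9 - 6.2 = 18.7 degrees

18.7 degrees


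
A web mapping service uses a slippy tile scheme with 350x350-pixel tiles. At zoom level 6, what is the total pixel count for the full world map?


tiles per axis = 2^6 = 64
total tiles = 64^2 = 4096
pixels per axis = 64 * 350 = 22400
total pixels = 22400^2 = 501760000

501760000 pixels


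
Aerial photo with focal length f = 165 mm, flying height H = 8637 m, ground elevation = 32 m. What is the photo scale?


scale = f / (H - h) = 165 mm / 8605 m = 165 / 8605000 = 1:52152

1:52152


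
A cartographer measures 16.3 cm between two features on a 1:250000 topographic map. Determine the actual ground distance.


ground = 16.3 cm * 250000 / 100 = 40750.0 m = 40.75 km

40.75 km


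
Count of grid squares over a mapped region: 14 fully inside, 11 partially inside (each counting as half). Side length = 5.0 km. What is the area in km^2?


effective squares = 14 + 11 * 0.5 = 19.5
area = 19.5 * 25.0 = 487.5 km^2

487.5 km^2


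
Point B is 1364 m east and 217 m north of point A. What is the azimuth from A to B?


az = atan2(1364, 217) = 81.0 deg
adjusted to 0-360: 81.0 degrees

81.0 degrees


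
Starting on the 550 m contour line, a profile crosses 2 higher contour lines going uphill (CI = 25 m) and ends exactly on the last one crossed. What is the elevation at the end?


elevation = 550 + 2 * 25 = 600 m

600 m


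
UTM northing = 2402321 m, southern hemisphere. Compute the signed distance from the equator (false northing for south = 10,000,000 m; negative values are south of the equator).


For southern: actual = 2402321 - 10000000 = -7597679 m

-7597679 m


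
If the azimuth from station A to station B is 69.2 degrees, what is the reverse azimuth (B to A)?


back azimuth = (69.2 + 180) mod 360 = 249.2 degrees

249.2 degrees


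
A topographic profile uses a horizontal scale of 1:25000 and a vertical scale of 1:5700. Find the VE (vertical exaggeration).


VE = horizontal_scale / vertical_scale = 25000 / 5700 ≈ 4.4

4.4x


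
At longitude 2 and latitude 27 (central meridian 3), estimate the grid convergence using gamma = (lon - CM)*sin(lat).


gamma = (2 - 3) * sin(27) = -1 * 0.45399 = -0.454 degrees

-0.454 degrees


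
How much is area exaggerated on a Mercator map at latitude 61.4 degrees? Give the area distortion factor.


area_distortion = 1/cos^2(61.4) = 4.364

4.364


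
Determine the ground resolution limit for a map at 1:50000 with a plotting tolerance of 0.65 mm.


ground = 0.65 mm * 50000 / 1000 = 32.5 m

32.5 m


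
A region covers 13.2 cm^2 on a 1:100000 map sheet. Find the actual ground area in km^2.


ground_area = 13.2 * (100000/100)^2 = 13200000.0 m^2 = 13.2 km^2

13.2 km^2


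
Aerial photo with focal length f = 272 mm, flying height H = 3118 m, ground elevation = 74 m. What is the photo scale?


scale = f / (H - h) = 272 mm / 3044 m = 272 / 3044000 = 1:11191

1:11191


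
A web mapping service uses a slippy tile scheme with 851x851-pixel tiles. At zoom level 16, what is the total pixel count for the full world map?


tiles per axis = 2^16 = 65536
total tiles = 65536^2 = 4294967296
pixels per axis = 65536 * 851 = 55771136
total pixels = 55771136^2 = 3110419610730496

3110419610730496 pixels


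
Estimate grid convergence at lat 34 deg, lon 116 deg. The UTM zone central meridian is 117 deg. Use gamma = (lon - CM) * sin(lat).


gamma = (116 - 117) * sin(34) = -1 * 0.559193 = -0.559 degrees

-0.559 degrees


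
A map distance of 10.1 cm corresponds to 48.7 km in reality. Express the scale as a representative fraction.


ground = 48.7 km = 4870000 cm; RF denominator = ground / map = 4870000 / 10.1 ≈ 482178; RF = 1:482178

1:482178


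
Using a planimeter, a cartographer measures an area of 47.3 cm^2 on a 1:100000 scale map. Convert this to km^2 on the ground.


ground_area = 47.3 * (100000/100)^2 = 47300000.0 m^2 = 47.3 km^2

47.3 km^2


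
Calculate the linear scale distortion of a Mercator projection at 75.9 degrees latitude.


SF = 1 / cos(75.9) = 1 / 0.243615 = 4.105

4.105


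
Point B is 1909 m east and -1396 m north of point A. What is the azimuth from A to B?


az = atan2(1909, -1396) = 126.2 deg
adjusted to 0-360: 126.2 degrees

126.2 degrees


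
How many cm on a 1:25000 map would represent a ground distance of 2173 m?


map_cm = 2173 * 100 / 25000 = 8.692 cm ≈ 8.69 cm

8.69 cm


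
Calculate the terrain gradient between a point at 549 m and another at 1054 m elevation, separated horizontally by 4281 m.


gradient = (1054 - 549) / 4281 = 505 / 4281 = 0.118

0.118


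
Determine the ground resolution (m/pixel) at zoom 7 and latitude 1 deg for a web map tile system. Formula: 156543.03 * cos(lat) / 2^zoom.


res = 156543.03 * cos(1) / 2^7 = 156543.03 * 0.9998477 / 128 = 1222.81 m/pixel

1222.81 m/pixel


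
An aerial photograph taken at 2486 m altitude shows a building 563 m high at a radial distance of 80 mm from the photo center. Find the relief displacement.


d = h * r / H = 563 * 80 / 2486 = 18.12 mm

18.12 mm


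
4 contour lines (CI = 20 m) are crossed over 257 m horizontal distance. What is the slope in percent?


elevation change = 4 * 20 = 80 m
slope = 80 / 257 * 100 = 31.1%

31.1%


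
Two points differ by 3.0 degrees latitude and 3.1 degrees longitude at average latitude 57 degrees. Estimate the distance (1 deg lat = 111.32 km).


dlat_km = 3.0 * 111.32 = 333.96
dlon_km = 3.1 * 111.32 * cos(57) ≈ 187.951
dist = sqrt(333.96^2 + 187.951^2) ≈ 383.2 km

383.2 km


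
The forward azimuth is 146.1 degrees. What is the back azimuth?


back azimuth = (146.1 + 180) mod 360 = 326.1 degrees

326.1 degrees


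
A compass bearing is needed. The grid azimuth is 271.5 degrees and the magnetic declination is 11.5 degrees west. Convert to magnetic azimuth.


magnetic azimuth = grid azimuth - declination (east +ve)
mag_az = 271.5 - -11.5 = 283.0 degrees

283.0 degrees


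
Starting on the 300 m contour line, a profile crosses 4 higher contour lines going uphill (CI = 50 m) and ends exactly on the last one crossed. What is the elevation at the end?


elevation = 300 + 4 * 50 = 500 m

500 m


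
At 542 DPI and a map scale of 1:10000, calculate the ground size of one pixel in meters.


pixel_cm = 2.54 / 542 ≈ 0.004686 cm
ground = pixel_cm * 10000 / 100 = 2.54 * 10000 / (542 * 100) = 25400 / 54200 ≈ 0.47 m

0.47 m


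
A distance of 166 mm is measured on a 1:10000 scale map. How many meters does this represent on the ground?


ground = 166 mm * 10000 / 1000 = 1660.0 m

1660.0 m


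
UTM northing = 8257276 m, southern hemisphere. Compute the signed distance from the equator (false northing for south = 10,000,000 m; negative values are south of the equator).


For southern: actual = 8257276 - 10000000 = -1742724 m

-1742724 m


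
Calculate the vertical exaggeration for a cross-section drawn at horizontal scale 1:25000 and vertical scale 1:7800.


VE = horizontal_scale / vertical_scale = 25000 / 7800 ≈ 3.2

3.2x


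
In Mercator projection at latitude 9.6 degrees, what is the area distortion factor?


area_distortion = 1/cos^2(9.6) = 1.029

1.029


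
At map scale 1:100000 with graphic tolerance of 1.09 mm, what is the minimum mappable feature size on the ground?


ground = 1.09 mm * 100000 / 1000 = 109.0 m

109.0 m


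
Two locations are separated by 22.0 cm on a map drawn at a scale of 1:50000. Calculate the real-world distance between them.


ground = 22.0 cm * 50000 / 100 = 11000.0 m = 11.0 km

11.0 km


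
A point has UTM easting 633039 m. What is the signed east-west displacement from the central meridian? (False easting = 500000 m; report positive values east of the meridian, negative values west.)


displacement = 633039 - 500000 = 133039 m

133039 m


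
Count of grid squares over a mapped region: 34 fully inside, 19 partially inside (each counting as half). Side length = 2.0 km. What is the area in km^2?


effective squares = 34 + 19 * 0.5 = 43.5
area = 43.5 * 4.0 = 174.0 km^2

174.0 km^2


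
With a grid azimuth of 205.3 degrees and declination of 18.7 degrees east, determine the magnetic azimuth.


magnetic azimuth = grid azimuth - declination (east +ve)
mag_az = 205.3 - 18.7 = 186.6 degrees

186.6 degrees


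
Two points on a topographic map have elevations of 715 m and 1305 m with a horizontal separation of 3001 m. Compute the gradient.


gradient = (1305 - 715) / 3001 = 590 / 3001 = 0.1966

0.1966


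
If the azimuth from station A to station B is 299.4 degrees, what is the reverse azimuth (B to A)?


back azimuth = (299.4 + 180) mod 360 = 119.4 degrees

119.4 degrees


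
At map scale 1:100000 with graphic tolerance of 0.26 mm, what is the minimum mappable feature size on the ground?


ground = 0.26 mm * 100000 / 1000 = 26.0 m

26.0 m


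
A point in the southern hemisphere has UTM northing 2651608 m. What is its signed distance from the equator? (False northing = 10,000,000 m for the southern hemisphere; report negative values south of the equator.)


For southern: actual = 2651608 - 10000000 = -7348392 m

-7348392 m


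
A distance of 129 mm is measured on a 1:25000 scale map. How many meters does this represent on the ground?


ground = 129 mm * 25000 / 1000 = 3225.0 m

3225.0 m


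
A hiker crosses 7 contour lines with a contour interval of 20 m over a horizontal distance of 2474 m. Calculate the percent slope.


elevation change = 7 * 20 = 140 m
slope = 140 / 2474 * 100 = 5.7%

5.7%


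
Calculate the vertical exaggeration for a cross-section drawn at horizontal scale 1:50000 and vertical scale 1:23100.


VE = horizontal_scale / vertical_scale = 50000 / 23100 ≈ 2.2

2.2x


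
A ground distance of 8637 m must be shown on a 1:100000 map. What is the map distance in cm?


map_cm = 8637 * 100 / 100000 = 8.637 cm ≈ 8.64 cm

8.64 cm


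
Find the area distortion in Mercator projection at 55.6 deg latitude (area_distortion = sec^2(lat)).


area_distortion = 1/cos^2(55.6) = 3.133

3.133


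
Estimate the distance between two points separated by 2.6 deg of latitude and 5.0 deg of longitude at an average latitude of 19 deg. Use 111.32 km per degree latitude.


dlat_km = 2.6 * 111.32 = 289.432
dlon_km = 5.0 * 111.32 * cos(19) ≈ 526.276
dist = sqrt(289.432^2 + 526.276^2) ≈ 600.6 km

600.6 km


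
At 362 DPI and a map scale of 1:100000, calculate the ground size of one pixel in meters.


pixel_cm = 2.54 / 362 ≈ 0.007017 cm
ground = pixel_cm * 100000 / 100 = 2.54 * 100000 / (362 * 100) = 254000 / 36200 ≈ 7.02 m

7.02 m


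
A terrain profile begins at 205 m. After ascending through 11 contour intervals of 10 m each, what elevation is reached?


elevation = 205 + 11 * 10 = 315 m

315 m


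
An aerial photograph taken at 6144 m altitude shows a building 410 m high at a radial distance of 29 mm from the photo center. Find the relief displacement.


d = h * r / H = 410 * 29 / 6144 = 1.94 mm

1.94 mm


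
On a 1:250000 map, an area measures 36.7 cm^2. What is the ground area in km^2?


ground_area = 36.7 * (250000/100)^2 = 229375000.0 m^2 = 229.375 km^2

229.375 km^2


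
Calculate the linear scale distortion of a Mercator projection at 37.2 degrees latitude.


SF = 1 / cos(37.2) = 1 / 0.79653 = 1.255

1.255


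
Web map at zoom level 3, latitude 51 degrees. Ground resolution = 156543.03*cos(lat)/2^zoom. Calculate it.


res = 156543.03 * cos(51) / 2^3 = 156543.03 * 0.62932039 / 8 = 12314.47 m/pixel

12314.47 m/pixel


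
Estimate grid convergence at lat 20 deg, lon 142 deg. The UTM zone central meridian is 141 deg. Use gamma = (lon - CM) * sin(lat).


gamma = (142 - 141) * sin(20) = 1 * 0.34202 = 0.342 degrees

0.342 degrees


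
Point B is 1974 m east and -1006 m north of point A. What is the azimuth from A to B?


az = atan2(1974, -1006) = 117.0 deg
adjusted to 0-360: 117.0 degrees

117.0 degrees


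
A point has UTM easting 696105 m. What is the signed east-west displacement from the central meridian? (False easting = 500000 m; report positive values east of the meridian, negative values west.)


displacement = 696105 - 500000 = 196105 m

196105 m


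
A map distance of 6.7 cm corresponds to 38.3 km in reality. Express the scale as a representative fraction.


ground = 38.3 km = 3830000 cm; RF denominator = ground / map = 3830000 / 6.7 ≈ 571642; RF = 1:571642

1:571642


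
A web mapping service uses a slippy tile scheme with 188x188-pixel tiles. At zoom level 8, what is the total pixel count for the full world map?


tiles per axis = 2^8 = 256
total tiles = 256^2 = 65536
pixels per axis = 256 * 188 = 48128
total pixels = 48128^2 = 2316304384

2316304384 pixels


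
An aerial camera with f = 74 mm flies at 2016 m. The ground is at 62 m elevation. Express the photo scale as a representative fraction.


scale = f / (H - h) = 74 mm / 1954 m = 74 / 1954000 = 1:26405

1:26405


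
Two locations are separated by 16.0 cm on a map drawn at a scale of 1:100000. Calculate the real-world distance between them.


ground = 16.0 cm * 100000 / 100 = 16000.0 m = 16.0 km

16.0 km


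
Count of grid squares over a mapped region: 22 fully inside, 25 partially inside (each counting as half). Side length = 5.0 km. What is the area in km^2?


effective squares = 22 + 25 * 0.5 = 34.5
area = 34.5 * 25.0 = 862.5 km^2

862.5 km^2


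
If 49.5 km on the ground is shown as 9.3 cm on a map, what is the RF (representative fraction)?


ground = 49.5 km = 4950000 cm; RF denominator = ground / map = 4950000 / 9.3 ≈ 532258; RF = 1:532258

1:532258


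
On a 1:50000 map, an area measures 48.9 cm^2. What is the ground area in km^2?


ground_area = 48.9 * (50000/100)^2 = 12225000.0 m^2 = 12.225 km^2

12.225 km^2


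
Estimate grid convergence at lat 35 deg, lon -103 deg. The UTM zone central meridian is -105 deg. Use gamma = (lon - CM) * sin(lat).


gamma = (-103 - -105) * sin(35) = 2 * 0.573576 = 1.147 degrees

1.147 degrees


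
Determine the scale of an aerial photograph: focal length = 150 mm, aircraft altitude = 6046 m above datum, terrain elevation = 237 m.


scale = f / (H - h) = 150 mm / 5809 m = 150 / 5809000 = 1:38727

1:38727


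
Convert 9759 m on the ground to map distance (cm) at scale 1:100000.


map_cm = 9759 * 100 / 100000 = 9.759 cm ≈ 9.76 cm

9.76 cm


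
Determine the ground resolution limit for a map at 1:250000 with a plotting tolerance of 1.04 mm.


ground = 1.04 mm * 250000 / 1000 = 260.0 m

260.0 m


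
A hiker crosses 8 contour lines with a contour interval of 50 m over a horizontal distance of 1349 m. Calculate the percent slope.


elevation change = 8 * 50 = 400 m
slope = 400 / 1349 * 100 = 29.7%

29.7%


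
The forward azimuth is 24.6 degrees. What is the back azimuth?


back azimuth = (24.6 + 180) mod 360 = 204.6 degrees

204.6 degrees


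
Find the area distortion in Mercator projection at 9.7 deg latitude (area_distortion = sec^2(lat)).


area_distortion = 1/cos^2(9.7) = 1.029

1.029


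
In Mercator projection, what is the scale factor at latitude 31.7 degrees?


SF = 1 / cos(31.7) = 1 / 0.850811 = 1.175

1.175


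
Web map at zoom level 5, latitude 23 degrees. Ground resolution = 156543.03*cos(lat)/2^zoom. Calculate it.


res = 156543.03 * cos(23) / 2^5 = 156543.03 * 0.92050485 / 32 = 4503.08 m/pixel

4503.08 m/pixel


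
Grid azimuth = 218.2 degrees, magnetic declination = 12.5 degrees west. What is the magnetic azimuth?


magnetic azimuth = grid azimuth - declination (east +ve)
mag_az = 218.2 - -12.5 = 230.7 degrees

230.7 degrees


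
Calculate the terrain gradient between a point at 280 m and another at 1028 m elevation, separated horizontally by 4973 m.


gradient = (1028 - 280) / 4973 = 748 / 4973 = 0.1504

0.1504


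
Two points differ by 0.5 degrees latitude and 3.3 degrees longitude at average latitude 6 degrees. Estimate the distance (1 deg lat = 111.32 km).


dlat_km = 0.5 * 111.32 = 55.66
dlon_km = 3.3 * 111.32 * cos(6) ≈ 365.344
dist = sqrt(55.66^2 + 365.344^2) ≈ 369.6 km

369.6 km


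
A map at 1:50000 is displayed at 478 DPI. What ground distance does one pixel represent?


pixel_cm = 2.54 / 478 ≈ 0.005314 cm
ground = pixel_cm * 50000 / 100 = 2.54 * 50000 / (478 * 100) = 127000 / 47800 ≈ 2.66 m

2.66 m


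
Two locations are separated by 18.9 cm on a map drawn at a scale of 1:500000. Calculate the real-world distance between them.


ground = 18.9 cm * 500000 / 100 = 94500.0 m = 94.5 km

94.5 km


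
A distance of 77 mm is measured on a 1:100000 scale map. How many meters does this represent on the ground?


ground = 77 mm * 100000 / 1000 = 7700.0 m

7700.0 m


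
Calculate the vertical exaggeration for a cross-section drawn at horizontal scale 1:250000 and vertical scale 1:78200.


VE = horizontal_scale / vertical_scale = 250000 / 78200 ≈ 3.2

3.2x


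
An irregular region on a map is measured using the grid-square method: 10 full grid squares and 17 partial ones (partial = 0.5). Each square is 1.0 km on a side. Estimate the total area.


effective squares = 10 + 17 * 0.5 = 18.5
area = 18.5 * 1.0 = 18.5 km^2

18.5 km^2


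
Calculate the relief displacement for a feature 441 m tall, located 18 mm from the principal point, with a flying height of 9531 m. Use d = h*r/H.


d = h * r / H = 441 * 18 / 9531 = 0.83 mm

0.83 mm


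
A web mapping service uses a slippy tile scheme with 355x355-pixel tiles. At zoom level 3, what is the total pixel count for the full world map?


tiles per axis = 2^3 = 8
total tiles = 8^2 = 64
pixels per axis = 8 * 355 = 2840
total pixels = 2840^2 = 8065600

8065600 pixels


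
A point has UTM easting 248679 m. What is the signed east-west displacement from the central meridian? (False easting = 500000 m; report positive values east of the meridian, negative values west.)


displacement = 248679 - 500000 = -251321 m

-251321 m


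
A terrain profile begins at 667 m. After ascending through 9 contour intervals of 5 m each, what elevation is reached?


elevation = 667 + 9 * 5 = 712 m

712 m


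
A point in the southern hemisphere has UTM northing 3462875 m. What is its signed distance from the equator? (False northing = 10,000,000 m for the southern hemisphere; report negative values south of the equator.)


For southern: actual = 3462875 - 10000000 = -6537125 m

-6537125 m


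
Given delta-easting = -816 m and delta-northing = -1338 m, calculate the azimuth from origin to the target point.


az = atan2(-816, -1338) = -148.6 deg
adjusted to 0-360: 211.4 degrees

211.4 degrees


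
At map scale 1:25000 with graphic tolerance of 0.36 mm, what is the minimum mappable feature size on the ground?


ground = 0.36 mm * 25000 / 1000 = 9.0 m

9.0 m


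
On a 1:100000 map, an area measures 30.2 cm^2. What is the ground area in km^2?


ground_area = 30.2 * (100000/100)^2 = 30200000.0 m^2 = 30.2 km^2

30.2 km^2


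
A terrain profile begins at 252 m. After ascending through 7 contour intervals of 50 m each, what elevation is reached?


elevation = 252 + 7 * 50 = 602 m

602 m


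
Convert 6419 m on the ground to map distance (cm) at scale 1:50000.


map_cm = 6419 * 100 / 50000 = 12.838 cm ≈ 12.84 cm

12.84 cm


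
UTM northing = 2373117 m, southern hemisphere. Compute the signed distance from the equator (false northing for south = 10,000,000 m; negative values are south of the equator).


For southern: actual = 2373117 - 10000000 = -7626883 m

-7626883 m


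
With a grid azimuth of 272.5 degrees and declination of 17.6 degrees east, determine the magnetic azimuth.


magnetic azimuth = grid azimuth - declination (east +ve)
mag_az = 272.5 - 17.6 = 254.9 degrees

254.9 degrees


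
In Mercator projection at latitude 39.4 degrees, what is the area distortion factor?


area_distortion = 1/cos^2(39.4) = 1.675

1.675


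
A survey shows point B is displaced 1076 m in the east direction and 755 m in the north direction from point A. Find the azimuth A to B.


az = atan2(1076, 755) = 54.9 deg
adjusted to 0-360: 54.9 degrees

54.9 degrees


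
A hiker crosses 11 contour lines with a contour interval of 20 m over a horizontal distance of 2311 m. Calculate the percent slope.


elevation change = 11 * 20 = 220 m
slope = 220 / 2311 * 100 = 9.5%

9.5%


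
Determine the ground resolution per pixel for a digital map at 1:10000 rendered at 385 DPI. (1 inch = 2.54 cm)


pixel_cm = 2.54 / 385 ≈ 0.006597 cm
ground = pixel_cm * 10000 / 100 = 2.54 * 10000 / (385 * 100) = 25400 / 38500 ≈ 0.66 m

0.66 m


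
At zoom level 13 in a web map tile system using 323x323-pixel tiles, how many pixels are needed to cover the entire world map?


tiles per axis = 2^13 = 8192
total tiles = 8192^2 = 67108864
pixels per axis = 8192 * 323 = 2646016
total pixels = 2646016^2 = 7001400672256

7001400672256 pixels


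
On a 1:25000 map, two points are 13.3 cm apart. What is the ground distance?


ground = 13.3 cm * 25000 / 100 = 3325.0 m = 3.325 km

3.325 km


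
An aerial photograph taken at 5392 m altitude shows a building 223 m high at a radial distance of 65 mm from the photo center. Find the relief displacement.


d = h * r / H = 223 * 65 / 5392 = 2.69 mm

2.69 mm


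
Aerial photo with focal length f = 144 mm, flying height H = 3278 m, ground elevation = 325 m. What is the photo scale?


scale = f / (H - h) = 144 mm / 2953 m = 144 / 2953000 = 1:20507

1:20507


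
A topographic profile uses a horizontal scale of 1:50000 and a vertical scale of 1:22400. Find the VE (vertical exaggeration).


VE = horizontal_scale / vertical_scale = 50000 / 22400 ≈ 2.2

2.2x


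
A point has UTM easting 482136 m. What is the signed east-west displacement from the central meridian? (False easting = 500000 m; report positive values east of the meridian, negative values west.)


displacement = 482136 - 500000 = -17864 m

-17864 m


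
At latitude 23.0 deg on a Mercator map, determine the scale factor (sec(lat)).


SF = 1 / cos(23.0) = 1 / 0.920505 = 1.086

1.086


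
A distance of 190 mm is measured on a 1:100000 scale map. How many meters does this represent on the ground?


ground = 190 mm * 100000 / 1000 = 19000.0 m

19000.0 m


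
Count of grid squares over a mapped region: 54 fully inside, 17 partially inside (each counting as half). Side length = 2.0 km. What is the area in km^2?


effective squares = 54 + 17 * 0.5 = 62.5
area = 62.5 * 4.0 = 250.0 km^2

250.0 km^2


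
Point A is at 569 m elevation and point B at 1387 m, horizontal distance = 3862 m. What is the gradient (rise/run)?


gradient = (1387 - 569) / 3862 = 818 / 3862 = 0.2118

0.2118


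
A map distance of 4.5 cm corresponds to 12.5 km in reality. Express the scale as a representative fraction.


ground = 12.5 km = 1250000 cm; RF denominator = ground / map = 1250000 / 4.5 ≈ 277778; RF = 1:277778

1:277778


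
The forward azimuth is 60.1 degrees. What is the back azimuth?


back azimuth = (60.1 + 180) mod 360 = 240.1 degrees

240.1 degrees


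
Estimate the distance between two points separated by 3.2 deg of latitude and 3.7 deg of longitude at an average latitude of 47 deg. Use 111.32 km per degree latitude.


dlat_km = 3.2 * 111.32 = 356.224
dlon_km = 3.7 * 111.32 * cos(47) ≈ 280.904
dist = sqrt(356.224^2 + 280.904^2) ≈ 453.7 km

453.7 km


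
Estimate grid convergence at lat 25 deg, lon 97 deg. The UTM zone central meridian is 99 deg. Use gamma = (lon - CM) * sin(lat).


gamma = (97 - 99) * sin(25) = -2 * 0.422618 = -0.845 degrees

-0.845 degrees


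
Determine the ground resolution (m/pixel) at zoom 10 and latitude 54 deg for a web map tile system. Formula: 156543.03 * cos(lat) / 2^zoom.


res = 156543.03 * cos(54) / 2^10 = 156543.03 * 0.58778525 / 1024 = 89.86 m/pixel

89.86 m/pixel


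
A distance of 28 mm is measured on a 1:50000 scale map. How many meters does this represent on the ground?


ground = 28 mm * 50000 / 1000 = 1400.0 m

1400.0 m


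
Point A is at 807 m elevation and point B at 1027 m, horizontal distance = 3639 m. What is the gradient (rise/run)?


gradient = (1027 - 807) / 3639 = 220 / 3639 = 0.0605

0.0605


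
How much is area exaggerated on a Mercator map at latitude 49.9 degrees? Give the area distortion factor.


area_distortion = 1/cos^2(49.9) = 2.41

2.41


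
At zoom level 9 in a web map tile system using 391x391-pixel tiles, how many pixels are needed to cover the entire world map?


tiles per axis = 2^9 = 512
total tiles = 512^2 = 262144
pixels per axis = 512 * 391 = 200192
total pixels = 200192^2 = 40076836864

40076836864 pixels


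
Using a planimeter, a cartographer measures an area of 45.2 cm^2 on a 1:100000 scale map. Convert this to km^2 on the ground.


ground_area = 45.2 * (100000/100)^2 = 45200000.0 m^2 = 45.2 km^2

45.2 km^2


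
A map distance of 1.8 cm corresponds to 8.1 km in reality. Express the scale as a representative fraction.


ground = 8.1 km = 810000 cm; RF denominator = ground / map = 810000 / 1.8 = 450000; RF = 1:450000

1:450000


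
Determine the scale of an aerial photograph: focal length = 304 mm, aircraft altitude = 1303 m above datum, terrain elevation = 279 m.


scale = f / (H - h) = 304 mm / 1024 m = 304 / 1024000 = 1:3368

1:3368


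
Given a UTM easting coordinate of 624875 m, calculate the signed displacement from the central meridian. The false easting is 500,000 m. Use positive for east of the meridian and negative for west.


displacement = 624875 - 500000 = 124875 m

124875 m


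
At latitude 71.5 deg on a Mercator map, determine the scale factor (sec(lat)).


SF = 1 / cos(71.5) = 1 / 0.317305 = 3.152

3.152


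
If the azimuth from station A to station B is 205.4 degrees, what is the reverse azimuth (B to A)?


back azimuth = (205.4 + 180) mod 360 = 25.4 degrees

25.4 degrees


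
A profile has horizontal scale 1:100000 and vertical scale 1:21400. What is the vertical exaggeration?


VE = horizontal_scale / vertical_scale = 100000 / 21400 ≈ 4.7

4.7x


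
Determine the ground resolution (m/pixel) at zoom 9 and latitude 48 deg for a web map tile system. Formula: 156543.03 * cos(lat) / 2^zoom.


res = 156543.03 * cos(48) / 2^9 = 156543.03 * 0.66913061 / 512 = 204.59 m/pixel

204.59 m/pixel


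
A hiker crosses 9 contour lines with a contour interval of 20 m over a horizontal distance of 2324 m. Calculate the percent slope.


elevation change = 9 * 20 = 180 m
slope = 180 / 2324 * 100 = 7.7%

7.7%


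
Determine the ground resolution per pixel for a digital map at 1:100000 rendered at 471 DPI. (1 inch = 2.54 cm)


pixel_cm = 2.54 / 471 ≈ 0.005393 cm
ground = pixel_cm * 100000 / 100 = 2.54 * 100000 / (471 * 100) = 254000 / 47100 ≈ 5.39 m

5.39 m


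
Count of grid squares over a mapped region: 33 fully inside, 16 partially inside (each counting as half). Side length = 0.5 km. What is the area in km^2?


effective squares = 33 + 16 * 0.5 = 41.0
area = 41.0 * 0.25 = 10.25 km^2

10.25 km^2


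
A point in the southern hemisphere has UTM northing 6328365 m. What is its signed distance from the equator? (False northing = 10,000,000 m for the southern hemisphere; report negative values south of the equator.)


For southern: actual = 6328365 - 10000000 = -3671635 m

-3671635 m


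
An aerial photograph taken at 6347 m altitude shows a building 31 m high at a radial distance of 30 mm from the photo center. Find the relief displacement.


d = h * r / H = 31 * 30 / 6347 = 0.15 mm

0.15 mm


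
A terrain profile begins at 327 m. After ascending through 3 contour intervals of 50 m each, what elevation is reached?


elevation = 327 + 3 * 50 = 477 m

477 m


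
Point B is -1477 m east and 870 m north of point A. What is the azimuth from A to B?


az = atan2(-1477, 870) = -59.5 deg
adjusted to 0-360: 300.5 degrees

300.5 degrees


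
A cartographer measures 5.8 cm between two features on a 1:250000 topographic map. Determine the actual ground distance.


ground = 5.8 cm * 250000 / 100 = 14500.0 m = 14.5 km

14.5 km


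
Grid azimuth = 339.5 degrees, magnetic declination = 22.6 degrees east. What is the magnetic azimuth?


magnetic azimuth = grid azimuth - declination (east +ve)
mag_az = 339.5 - 22.6 = 316.9 degrees

316.9 degrees


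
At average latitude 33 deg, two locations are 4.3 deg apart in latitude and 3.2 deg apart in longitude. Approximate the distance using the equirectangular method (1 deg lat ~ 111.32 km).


dlat_km = 4.3 * 111.32 = 478.676
dlon_km = 3.2 * 111.32 * cos(33) ≈ 298.755
dist = sqrt(478.676^2 + 298.755^2) ≈ 564.3 km

564.3 km


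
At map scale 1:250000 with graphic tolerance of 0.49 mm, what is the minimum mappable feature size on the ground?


ground = 0.49 mm * 250000 / 1000 = 122.5 m

122.5 m


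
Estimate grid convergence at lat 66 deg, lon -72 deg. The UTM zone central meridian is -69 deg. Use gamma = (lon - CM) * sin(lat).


gamma = (-72 - -69) * sin(66) = -3 * 0.913545 = -2.741 degrees

-2.741 degrees


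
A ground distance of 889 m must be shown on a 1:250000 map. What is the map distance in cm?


map_cm = 889 * 100 / 250000 = 0.3556 cm ≈ 0.36 cm

0.36 cm


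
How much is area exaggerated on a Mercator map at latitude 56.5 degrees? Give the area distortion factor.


area_distortion = 1/cos^2(56.5) = 3.283

3.283


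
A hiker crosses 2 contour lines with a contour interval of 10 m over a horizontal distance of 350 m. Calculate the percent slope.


elevation change = 2 * 10 = 20 m
slope = 20 / 350 * 100 = 5.7%

5.7%


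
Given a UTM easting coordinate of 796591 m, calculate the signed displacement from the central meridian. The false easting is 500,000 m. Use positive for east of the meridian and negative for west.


displacement = 796591 - 500000 = 296591 m

296591 m


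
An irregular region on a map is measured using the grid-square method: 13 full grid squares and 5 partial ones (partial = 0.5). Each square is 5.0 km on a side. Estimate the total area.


effective squares = 13 + 5 * 0.5 = 15.5
area = 15.5 * 25.0 = 387.5 km^2

387.5 km^2


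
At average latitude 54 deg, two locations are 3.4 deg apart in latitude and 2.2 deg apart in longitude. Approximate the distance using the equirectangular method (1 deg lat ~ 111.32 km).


dlat_km = 3.4 * 111.32 = 378.488
dlon_km = 2.2 * 111.32 * cos(54) ≈ 143.951
dist = sqrt(378.488^2 + 143.951^2) ≈ 404.9 km

404.9 km


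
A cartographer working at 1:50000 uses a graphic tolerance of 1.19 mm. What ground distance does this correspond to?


ground = 1.19 mm * 50000 / 1000 = 59.5 m

59.5 m


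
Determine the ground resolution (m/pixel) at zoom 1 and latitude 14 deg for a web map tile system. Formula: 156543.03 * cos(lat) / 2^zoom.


res = 156543.03 * cos(14) / 2^1 = 156543.03 * 0.97029573 / 2 = 75946.52 m/pixel

75946.52 m/pixel


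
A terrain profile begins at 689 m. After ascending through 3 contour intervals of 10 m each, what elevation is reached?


elevation = 689 + 3 * 10 = 719 m

719 m


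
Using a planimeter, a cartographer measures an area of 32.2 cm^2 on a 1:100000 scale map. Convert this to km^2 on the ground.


ground_area = 32.2 * (100000/100)^2 = 32200000.0 m^2 = 32.2 km^2

32.2 km^2


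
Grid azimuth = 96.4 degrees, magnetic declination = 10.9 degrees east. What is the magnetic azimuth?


magnetic azimuth = grid azimuth - declination (east +ve)
mag_az = 96.4 - 10.9 = 85.5 degrees

85.5 degrees


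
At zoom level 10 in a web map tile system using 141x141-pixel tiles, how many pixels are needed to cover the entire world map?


tiles per axis = 2^10 = 1024
total tiles = 1024^2 = 1048576
pixels per axis = 1024 * 141 = 144384
total pixels = 144384^2 = 20846739456

20846739456 pixels


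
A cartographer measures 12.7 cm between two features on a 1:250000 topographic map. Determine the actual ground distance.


ground = 12.7 cm * 250000 / 100 = 31750.0 m = 31.75 km

31.75 km


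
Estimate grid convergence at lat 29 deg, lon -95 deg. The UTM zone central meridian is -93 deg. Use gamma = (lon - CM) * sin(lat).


gamma = (-95 - -93) * sin(29) = -2 * 0.48481 = -0.97 degrees

-0.97 degrees


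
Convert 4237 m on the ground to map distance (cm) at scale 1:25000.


map_cm = 4237 * 100 / 25000 = 16.948 cm ≈ 16.95 cm

16.95 cm


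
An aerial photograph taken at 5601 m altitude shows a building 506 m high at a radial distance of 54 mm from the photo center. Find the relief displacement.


d = h * r / H = 506 * 54 / 5601 = 4.88 mm

4.88 mm


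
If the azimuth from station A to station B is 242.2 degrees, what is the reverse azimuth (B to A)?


back azimuth = (242.2 + 180) mod 360 = 62.2 degrees

62.2 degrees


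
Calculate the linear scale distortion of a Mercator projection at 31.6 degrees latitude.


SF = 1 / cos(31.6) = 1 / 0.851727 = 1.174

1.174


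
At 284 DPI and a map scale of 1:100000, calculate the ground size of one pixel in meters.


pixel_cm = 2.54 / 284 ≈ 0.008944 cm
ground = pixel_cm * 100000 / 100 = 2.54 * 100000 / (284 * 100) = 254000 / 28400 ≈ 8.94 m

8.94 m


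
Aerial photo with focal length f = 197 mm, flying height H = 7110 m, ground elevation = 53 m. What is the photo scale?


scale = f / (H - h) = 197 mm / 7057 m = 197 / 7057000 = 1:35822

1:35822


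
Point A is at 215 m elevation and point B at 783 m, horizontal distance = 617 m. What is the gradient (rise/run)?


gradient = (783 - 215) / 617 = 568 / 617 = 0.9206

0.9206


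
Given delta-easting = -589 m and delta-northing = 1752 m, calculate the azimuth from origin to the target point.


az = atan2(-589, 1752) = -18.6 deg
adjusted to 0-360: 341.4 degrees

341.4 degrees


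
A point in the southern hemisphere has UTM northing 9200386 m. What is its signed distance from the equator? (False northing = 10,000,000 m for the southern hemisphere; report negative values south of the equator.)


For southern: actual = 9200386 - 10000000 = -799614 m

-799614 m


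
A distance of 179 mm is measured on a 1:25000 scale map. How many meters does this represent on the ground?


ground = 179 mm * 25000 / 1000 = 4475.0 m

4475.0 m


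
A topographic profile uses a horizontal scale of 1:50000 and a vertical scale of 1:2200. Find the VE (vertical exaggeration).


VE = horizontal_scale / vertical_scale = 50000 / 2200 ≈ 22.7

22.7x


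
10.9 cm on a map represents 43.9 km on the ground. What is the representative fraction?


ground = 43.9 km = 4390000 cm; RF denominator = ground / map = 4390000 / 10.9 ≈ 402752; RF = 1:402752

1:402752


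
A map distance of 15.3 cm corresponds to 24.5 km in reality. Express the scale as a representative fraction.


ground = 24.5 km = 2450000 cm; RF denominator = ground / map = 2450000 / 15.3 ≈ 160131; RF = 1:160131

1:160131


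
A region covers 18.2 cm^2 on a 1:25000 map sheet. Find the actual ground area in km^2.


ground_area = 18.2 * (25000/100)^2 = 1137500.0 m^2 = 1.1375 km^2 ≈ 1.138 km^2

1.138 km^2


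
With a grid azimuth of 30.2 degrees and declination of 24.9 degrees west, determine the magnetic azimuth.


magnetic azimuth = grid azimuth - declination (east +ve)
mag_az = 30.2 - -24.9 = 55.1 degrees

55.1 degrees


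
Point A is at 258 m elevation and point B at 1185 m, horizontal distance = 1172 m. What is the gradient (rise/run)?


gradient = (1185 - 258) / 1172 = 927 / 1172 = 0.791

0.791


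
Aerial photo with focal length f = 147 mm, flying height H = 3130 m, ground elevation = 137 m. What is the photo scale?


scale = f / (H - h) = 147 mm / 2993 m = 147 / 2993000 = 1:20361

1:20361


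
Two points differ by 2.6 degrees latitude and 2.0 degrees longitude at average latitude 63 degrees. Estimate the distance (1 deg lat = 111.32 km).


dlat_km = 2.6 * 111.32 = 289.432
dlon_km = 2.0 * 111.32 * cos(63) ≈ 101.076
dist = sqrt(289.432^2 + 101.076^2) ≈ 306.6 km

306.6 km


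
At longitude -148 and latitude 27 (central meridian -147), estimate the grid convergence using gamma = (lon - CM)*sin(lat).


gamma = (-148 - -147) * sin(27) = -1 * 0.45399 = -0.454 degrees

-0.454 degrees


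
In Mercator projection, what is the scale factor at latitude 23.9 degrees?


SF = 1 / cos(23.9) = 1 / 0.914254 = 1.094

1.094


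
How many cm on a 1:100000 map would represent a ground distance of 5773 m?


map_cm = 5773 * 100 / 100000 = 5.773 cm ≈ 5.77 cm

5.77 cm


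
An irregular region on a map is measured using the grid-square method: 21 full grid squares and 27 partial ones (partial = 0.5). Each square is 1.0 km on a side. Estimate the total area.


effective squares = 21 + 27 * 0.5 = 34.5
area = 34.5 * 1.0 = 34.5 km^2

34.5 km^2


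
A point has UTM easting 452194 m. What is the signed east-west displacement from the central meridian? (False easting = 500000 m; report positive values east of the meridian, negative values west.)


displacement = 452194 - 500000 = -47806 m

-47806 m


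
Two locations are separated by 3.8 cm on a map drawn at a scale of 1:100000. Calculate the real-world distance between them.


ground = 3.8 cm * 100000 / 100 = 3800.0 m = 3.8 km

3.8 km


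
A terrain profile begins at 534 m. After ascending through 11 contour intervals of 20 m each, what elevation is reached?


elevation = 534 + 11 * 20 = 754 m

754 m
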